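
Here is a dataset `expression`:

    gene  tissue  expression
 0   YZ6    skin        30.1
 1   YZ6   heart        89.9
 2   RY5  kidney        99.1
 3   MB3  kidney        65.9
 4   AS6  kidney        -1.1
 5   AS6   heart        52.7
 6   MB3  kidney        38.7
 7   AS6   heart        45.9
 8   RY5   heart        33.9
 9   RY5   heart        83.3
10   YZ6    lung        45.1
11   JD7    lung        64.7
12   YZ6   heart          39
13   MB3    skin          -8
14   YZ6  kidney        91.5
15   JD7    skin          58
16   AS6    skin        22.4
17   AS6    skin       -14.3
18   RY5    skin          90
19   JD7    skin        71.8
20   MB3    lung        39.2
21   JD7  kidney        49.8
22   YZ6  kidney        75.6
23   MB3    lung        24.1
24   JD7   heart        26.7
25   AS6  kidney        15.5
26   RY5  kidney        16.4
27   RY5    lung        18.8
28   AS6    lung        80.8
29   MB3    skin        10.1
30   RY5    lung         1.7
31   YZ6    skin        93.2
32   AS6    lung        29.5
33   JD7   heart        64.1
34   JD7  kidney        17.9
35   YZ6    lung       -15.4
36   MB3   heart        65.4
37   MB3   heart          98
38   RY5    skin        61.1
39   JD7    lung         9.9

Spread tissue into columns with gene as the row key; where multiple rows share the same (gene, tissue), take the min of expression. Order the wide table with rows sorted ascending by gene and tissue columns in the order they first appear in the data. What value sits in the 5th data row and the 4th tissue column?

-15.4

With rows sorted ascending by gene, row 5 is gene=YZ6. tissue columns in first-appearance order: skin, heart, kidney, lung; column 4 is lung.
Long rows with gene=YZ6, tissue=lung: min(45.1, -15.4) = -15.4.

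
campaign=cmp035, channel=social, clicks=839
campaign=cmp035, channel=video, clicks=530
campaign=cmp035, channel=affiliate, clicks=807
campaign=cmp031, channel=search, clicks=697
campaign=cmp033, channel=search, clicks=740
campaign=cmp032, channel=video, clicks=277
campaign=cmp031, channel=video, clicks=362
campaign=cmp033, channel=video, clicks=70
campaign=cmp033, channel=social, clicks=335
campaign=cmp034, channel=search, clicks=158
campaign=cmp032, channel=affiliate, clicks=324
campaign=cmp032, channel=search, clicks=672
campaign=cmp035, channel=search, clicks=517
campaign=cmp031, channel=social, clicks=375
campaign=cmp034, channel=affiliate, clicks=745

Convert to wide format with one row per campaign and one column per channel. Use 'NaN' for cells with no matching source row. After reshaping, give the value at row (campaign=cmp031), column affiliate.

NaN

No long-format row has campaign=cmp031 and channel=affiliate, so the cell is NaN.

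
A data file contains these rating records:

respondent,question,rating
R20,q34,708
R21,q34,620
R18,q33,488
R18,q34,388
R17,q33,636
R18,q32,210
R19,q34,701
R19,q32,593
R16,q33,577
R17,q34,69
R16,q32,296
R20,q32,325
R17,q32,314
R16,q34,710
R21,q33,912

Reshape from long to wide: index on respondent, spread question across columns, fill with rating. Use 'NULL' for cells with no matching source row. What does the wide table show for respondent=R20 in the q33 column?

NULL

No long-format row has respondent=R20 and question=q33, so the cell is NULL.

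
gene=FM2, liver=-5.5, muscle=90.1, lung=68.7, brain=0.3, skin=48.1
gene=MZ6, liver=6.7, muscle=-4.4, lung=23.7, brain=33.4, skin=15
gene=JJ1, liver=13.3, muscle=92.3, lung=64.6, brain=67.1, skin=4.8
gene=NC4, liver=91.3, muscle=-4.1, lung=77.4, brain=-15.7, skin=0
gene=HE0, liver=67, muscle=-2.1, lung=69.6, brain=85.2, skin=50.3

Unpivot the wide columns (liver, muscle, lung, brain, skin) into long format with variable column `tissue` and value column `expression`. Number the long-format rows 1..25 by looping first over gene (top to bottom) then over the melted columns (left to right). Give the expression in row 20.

25 rows total (5 × 5). Row 20: index ⌊(20-1)/5⌋ = 3 into gene → NC4; (20-1) mod 5 = 4 into the melted columns → skin.
So row 20 is (NC4, skin, 0); expression = 0.

0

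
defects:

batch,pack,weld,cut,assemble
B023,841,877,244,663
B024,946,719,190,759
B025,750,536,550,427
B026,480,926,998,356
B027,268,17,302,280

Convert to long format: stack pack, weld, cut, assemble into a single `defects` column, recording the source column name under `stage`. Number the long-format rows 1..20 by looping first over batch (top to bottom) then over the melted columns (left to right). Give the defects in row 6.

719

20 rows total (5 × 4). Row 6: index ⌊(6-1)/4⌋ = 1 into batch → B024; (6-1) mod 4 = 1 into the melted columns → weld.
So row 6 is (B024, weld, 719); defects = 719.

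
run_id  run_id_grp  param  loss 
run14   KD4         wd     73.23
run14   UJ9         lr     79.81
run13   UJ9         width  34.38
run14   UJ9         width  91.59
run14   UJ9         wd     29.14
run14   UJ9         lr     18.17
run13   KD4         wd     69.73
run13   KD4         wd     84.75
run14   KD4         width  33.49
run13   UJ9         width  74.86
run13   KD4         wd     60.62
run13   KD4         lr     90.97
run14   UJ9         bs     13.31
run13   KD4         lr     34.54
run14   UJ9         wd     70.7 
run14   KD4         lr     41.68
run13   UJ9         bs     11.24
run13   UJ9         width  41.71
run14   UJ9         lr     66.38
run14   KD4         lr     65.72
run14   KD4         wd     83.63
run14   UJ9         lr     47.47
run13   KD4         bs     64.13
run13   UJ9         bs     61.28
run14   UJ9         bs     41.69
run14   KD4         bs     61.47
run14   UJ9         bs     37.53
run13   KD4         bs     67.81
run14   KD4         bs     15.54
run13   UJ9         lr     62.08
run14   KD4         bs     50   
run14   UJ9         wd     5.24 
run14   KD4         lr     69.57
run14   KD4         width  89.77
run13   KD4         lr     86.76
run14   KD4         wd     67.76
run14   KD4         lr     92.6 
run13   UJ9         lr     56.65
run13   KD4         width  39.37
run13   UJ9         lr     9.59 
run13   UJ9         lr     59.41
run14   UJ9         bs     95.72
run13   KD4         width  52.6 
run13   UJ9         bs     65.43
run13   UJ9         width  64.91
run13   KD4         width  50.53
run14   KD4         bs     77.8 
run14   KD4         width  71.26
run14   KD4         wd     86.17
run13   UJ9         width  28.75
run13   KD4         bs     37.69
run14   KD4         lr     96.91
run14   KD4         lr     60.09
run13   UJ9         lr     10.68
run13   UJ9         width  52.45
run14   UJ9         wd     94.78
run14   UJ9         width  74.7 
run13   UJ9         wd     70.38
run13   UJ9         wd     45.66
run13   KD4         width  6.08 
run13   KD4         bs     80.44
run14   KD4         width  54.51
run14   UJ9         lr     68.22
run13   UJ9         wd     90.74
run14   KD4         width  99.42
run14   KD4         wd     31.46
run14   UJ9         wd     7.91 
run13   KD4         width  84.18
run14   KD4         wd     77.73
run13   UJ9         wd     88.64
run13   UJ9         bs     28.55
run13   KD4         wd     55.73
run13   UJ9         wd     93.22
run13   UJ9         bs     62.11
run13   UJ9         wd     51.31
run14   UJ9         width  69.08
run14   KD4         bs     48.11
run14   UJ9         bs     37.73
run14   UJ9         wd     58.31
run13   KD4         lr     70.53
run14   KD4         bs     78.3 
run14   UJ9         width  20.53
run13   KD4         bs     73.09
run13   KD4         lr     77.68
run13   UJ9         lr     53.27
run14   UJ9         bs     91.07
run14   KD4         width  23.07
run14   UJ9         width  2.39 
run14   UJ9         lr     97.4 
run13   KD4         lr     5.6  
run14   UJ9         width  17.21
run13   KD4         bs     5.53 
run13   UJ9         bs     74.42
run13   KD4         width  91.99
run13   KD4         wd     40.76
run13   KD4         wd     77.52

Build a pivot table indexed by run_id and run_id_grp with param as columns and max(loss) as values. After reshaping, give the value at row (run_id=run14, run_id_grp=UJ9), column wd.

Rows with run_id=run14, run_id_grp=UJ9 and param=wd: loss values are 29.14, 70.7, 5.24, 94.78, 7.91, 58.31.
max(29.14, 70.7, 5.24, 94.78, 7.91, 58.31) = 94.78.

94.78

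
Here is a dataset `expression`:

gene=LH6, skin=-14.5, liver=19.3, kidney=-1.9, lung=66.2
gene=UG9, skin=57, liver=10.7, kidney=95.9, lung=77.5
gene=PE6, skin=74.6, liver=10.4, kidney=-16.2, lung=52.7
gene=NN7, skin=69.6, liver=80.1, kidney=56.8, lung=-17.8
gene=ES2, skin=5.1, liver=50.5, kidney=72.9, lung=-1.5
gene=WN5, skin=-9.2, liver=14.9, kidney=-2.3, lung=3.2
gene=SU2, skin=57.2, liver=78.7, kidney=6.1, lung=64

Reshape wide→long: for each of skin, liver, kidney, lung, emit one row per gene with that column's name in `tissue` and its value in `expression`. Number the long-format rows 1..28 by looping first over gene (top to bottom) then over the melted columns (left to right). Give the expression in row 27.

28 rows total (7 × 4). Row 27: index ⌊(27-1)/4⌋ = 6 into gene → SU2; (27-1) mod 4 = 2 into the melted columns → kidney.
So row 27 is (SU2, kidney, 6.1); expression = 6.1.

6.1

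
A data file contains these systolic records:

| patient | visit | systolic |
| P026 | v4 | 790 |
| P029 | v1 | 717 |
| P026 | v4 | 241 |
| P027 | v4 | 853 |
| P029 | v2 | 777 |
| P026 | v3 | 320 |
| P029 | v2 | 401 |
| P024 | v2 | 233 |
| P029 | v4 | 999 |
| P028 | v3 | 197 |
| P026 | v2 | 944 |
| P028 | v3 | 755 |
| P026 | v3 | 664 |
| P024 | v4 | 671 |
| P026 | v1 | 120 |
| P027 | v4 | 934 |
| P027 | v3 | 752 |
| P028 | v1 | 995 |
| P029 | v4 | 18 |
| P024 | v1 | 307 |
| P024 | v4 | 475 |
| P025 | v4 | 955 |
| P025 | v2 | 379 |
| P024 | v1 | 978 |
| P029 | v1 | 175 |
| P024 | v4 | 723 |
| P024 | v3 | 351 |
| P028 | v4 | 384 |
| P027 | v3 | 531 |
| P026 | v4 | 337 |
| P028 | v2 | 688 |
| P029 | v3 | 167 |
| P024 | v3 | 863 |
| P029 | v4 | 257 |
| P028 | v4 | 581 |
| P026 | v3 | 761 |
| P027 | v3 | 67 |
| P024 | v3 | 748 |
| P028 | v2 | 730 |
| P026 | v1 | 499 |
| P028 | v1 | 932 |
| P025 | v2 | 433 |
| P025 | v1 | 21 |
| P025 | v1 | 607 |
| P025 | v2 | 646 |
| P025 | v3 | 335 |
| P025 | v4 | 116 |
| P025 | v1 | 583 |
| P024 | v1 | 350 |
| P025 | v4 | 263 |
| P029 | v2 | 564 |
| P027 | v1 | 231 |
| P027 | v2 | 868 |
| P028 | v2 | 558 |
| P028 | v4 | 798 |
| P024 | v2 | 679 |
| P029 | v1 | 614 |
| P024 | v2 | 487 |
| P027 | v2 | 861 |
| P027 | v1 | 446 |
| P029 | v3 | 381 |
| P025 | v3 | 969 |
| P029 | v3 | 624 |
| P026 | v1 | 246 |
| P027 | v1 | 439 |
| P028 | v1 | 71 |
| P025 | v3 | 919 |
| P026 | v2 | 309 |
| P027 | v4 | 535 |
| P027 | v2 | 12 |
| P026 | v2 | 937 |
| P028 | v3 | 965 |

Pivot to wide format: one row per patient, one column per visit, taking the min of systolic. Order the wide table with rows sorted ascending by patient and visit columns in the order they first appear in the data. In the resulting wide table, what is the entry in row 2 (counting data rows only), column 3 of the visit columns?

With rows sorted ascending by patient, row 2 is patient=P025. visit columns in first-appearance order: v4, v1, v2, v3; column 3 is v2.
Long rows with patient=P025, visit=v2: min(379, 433, 646) = 379.

379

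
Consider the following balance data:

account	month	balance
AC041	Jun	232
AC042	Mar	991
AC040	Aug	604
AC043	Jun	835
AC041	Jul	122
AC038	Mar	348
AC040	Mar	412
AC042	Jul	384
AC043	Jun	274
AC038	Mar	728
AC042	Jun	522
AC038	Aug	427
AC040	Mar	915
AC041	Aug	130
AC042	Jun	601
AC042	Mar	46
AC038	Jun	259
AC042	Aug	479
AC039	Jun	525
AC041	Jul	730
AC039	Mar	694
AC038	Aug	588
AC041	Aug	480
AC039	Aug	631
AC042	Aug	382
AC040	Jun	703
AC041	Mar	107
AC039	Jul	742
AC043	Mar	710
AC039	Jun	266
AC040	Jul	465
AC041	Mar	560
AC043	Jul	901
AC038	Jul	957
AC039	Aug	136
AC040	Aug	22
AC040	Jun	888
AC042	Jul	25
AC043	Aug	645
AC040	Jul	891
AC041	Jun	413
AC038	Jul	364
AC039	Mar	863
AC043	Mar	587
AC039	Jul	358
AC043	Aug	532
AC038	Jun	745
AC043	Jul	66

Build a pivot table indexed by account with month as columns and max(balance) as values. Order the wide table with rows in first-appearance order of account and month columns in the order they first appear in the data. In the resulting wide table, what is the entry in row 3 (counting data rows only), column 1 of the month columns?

With rows in first-appearance order of account, row 3 is account=AC040. month columns in first-appearance order: Jun, Mar, Aug, Jul; column 1 is Jun.
Long rows with account=AC040, month=Jun: max(703, 888) = 888.

888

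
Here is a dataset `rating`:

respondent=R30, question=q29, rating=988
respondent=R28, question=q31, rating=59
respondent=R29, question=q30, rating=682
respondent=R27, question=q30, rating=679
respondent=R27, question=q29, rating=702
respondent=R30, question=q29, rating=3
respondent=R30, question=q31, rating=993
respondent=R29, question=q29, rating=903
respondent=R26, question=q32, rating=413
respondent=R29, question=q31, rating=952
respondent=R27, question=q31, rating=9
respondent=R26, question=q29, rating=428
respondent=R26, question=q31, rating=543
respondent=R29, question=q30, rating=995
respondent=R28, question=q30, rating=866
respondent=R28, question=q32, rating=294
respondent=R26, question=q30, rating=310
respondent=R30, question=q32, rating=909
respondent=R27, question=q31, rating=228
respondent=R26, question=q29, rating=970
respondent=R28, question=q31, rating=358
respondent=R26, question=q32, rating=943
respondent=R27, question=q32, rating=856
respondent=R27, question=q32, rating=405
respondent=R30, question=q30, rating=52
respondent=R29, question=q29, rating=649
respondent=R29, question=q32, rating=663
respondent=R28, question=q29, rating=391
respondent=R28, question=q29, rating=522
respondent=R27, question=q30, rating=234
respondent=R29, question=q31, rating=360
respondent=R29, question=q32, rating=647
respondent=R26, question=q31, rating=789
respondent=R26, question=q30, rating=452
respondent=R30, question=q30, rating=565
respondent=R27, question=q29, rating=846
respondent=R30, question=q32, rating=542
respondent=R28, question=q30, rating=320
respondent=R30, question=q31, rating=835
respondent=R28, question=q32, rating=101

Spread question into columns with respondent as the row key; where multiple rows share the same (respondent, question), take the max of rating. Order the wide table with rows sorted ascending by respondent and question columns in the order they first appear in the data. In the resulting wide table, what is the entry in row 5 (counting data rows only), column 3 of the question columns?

With rows sorted ascending by respondent, row 5 is respondent=R30. question columns in first-appearance order: q29, q31, q30, q32; column 3 is q30.
Long rows with respondent=R30, question=q30: max(52, 565) = 565.

565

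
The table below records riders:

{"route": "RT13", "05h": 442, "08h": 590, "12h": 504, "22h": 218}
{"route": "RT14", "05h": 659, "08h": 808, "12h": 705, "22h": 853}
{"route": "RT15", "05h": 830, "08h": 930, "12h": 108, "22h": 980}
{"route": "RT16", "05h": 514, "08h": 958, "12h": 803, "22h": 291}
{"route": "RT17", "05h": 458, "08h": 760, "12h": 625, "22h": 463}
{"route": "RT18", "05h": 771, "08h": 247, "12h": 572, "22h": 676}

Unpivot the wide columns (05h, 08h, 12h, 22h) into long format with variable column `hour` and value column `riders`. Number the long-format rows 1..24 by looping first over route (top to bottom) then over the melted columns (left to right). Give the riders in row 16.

24 rows total (6 × 4). Row 16: index ⌊(16-1)/4⌋ = 3 into route → RT16; (16-1) mod 4 = 3 into the melted columns → 22h.
So row 16 is (RT16, 22h, 291); riders = 291.

291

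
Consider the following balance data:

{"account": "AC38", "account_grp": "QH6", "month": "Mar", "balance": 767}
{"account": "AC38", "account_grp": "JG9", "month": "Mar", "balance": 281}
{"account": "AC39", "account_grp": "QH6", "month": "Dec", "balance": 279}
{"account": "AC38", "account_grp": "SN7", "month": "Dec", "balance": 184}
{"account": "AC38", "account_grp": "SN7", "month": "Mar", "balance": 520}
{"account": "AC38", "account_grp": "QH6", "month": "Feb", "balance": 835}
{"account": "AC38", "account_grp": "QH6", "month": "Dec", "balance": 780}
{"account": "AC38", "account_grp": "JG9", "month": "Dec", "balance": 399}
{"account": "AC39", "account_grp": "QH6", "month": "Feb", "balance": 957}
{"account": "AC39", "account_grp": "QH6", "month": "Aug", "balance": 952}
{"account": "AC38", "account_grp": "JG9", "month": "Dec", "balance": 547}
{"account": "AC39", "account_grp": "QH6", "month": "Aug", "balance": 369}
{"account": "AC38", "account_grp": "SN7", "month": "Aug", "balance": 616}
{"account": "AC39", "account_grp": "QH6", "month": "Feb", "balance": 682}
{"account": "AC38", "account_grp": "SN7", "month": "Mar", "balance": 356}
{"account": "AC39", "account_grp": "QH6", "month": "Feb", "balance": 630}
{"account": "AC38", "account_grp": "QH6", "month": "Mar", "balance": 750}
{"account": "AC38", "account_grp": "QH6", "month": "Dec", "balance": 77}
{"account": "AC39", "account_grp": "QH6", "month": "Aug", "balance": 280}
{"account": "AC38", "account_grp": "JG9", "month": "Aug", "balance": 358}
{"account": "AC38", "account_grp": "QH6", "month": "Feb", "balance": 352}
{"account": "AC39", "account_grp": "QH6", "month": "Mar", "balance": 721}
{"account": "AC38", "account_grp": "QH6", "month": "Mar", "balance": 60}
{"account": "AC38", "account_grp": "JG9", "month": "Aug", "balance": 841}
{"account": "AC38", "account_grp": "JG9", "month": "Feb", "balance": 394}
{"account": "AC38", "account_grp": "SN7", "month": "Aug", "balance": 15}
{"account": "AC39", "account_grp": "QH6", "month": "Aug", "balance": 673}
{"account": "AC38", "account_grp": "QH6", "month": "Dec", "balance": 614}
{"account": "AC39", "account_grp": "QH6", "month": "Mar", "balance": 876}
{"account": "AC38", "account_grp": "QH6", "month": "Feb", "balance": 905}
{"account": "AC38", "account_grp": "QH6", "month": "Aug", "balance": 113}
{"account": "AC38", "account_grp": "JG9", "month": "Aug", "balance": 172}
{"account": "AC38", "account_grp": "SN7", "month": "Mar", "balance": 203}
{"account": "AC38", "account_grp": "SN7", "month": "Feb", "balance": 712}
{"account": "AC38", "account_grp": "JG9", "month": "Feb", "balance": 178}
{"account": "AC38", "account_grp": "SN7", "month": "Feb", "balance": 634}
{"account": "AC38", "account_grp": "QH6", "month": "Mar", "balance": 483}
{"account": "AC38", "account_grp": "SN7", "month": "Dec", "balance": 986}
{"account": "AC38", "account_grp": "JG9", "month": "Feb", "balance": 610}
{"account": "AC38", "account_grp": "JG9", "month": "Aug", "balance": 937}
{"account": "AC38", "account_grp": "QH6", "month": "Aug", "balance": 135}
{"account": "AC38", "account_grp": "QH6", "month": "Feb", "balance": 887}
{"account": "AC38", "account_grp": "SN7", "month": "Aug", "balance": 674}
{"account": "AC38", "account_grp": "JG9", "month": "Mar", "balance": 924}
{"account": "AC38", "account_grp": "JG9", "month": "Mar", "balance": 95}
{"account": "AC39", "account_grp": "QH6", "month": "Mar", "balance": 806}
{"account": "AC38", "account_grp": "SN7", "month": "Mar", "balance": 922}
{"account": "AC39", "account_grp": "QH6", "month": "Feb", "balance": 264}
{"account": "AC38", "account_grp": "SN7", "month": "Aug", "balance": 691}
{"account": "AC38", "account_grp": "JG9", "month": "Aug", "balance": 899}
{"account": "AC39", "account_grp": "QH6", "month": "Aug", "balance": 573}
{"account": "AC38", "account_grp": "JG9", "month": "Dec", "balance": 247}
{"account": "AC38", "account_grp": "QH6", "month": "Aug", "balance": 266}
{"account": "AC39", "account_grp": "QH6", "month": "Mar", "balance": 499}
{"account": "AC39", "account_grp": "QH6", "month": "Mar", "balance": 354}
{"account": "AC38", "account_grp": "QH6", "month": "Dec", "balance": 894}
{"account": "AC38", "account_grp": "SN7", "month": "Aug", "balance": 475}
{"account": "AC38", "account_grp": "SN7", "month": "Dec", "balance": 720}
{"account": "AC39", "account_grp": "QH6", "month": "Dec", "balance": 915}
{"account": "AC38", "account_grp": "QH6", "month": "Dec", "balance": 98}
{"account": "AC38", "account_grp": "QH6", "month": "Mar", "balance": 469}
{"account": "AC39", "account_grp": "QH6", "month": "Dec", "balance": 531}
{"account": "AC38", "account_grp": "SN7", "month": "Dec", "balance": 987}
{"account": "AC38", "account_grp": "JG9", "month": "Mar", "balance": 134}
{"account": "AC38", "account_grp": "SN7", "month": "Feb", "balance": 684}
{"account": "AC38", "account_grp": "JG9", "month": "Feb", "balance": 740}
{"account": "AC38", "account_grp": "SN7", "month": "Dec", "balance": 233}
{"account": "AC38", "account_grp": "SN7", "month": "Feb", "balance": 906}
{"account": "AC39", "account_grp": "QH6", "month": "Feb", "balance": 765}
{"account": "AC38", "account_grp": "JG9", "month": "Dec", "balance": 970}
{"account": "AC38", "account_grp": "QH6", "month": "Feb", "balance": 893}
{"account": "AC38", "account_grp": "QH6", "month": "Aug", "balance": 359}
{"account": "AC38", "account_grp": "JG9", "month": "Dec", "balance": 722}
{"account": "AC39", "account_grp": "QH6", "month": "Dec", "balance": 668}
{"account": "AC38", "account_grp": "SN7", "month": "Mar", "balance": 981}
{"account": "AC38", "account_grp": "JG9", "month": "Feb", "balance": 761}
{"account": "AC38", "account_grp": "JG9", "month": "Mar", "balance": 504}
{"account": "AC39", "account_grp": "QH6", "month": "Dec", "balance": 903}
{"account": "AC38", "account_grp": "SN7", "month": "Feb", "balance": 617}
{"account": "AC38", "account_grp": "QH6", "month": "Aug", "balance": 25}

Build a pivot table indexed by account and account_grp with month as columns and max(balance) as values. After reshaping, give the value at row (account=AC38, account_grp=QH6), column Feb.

905

Rows with account=AC38, account_grp=QH6 and month=Feb: balance values are 835, 352, 905, 887, 893.
max(835, 352, 905, 887, 893) = 905.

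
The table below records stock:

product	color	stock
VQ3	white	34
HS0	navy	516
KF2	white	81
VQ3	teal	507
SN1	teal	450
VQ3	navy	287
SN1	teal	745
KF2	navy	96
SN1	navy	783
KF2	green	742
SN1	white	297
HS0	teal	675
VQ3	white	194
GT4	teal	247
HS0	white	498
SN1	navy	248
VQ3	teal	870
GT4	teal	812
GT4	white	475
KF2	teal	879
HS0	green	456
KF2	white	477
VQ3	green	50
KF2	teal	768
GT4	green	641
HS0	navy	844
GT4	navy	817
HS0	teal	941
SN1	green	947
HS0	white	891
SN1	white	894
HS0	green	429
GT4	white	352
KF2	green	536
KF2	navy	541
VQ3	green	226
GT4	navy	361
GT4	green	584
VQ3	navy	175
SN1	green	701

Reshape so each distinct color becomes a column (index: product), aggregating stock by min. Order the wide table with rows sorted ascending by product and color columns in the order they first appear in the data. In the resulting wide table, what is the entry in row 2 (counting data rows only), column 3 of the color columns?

With rows sorted ascending by product, row 2 is product=HS0. color columns in first-appearance order: white, navy, teal, green; column 3 is teal.
Long rows with product=HS0, color=teal: min(675, 941) = 675.

675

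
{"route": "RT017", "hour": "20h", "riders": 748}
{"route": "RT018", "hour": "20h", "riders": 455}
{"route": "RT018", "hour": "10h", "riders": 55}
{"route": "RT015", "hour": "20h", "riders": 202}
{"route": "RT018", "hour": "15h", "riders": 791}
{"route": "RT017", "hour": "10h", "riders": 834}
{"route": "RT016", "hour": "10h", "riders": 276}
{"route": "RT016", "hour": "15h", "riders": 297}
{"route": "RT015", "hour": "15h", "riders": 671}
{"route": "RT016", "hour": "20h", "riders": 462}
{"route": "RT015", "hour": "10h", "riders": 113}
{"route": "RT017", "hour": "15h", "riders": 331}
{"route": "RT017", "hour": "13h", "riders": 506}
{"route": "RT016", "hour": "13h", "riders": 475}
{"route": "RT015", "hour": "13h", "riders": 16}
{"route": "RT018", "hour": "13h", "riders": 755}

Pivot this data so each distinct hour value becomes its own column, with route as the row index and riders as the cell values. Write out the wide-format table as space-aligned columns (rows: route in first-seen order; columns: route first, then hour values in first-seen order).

Columns: route plus the 4 distinct hour values (20h, 10h, 15h, 13h).
For example, row RT017 column 20h takes riders=748 from the long row (RT017, 20h).

route  20h  10h  15h  13h
RT017  748  834  331  506
RT018  455  55   791  755
RT015  202  113  671  16 
RT016  462  276  297  475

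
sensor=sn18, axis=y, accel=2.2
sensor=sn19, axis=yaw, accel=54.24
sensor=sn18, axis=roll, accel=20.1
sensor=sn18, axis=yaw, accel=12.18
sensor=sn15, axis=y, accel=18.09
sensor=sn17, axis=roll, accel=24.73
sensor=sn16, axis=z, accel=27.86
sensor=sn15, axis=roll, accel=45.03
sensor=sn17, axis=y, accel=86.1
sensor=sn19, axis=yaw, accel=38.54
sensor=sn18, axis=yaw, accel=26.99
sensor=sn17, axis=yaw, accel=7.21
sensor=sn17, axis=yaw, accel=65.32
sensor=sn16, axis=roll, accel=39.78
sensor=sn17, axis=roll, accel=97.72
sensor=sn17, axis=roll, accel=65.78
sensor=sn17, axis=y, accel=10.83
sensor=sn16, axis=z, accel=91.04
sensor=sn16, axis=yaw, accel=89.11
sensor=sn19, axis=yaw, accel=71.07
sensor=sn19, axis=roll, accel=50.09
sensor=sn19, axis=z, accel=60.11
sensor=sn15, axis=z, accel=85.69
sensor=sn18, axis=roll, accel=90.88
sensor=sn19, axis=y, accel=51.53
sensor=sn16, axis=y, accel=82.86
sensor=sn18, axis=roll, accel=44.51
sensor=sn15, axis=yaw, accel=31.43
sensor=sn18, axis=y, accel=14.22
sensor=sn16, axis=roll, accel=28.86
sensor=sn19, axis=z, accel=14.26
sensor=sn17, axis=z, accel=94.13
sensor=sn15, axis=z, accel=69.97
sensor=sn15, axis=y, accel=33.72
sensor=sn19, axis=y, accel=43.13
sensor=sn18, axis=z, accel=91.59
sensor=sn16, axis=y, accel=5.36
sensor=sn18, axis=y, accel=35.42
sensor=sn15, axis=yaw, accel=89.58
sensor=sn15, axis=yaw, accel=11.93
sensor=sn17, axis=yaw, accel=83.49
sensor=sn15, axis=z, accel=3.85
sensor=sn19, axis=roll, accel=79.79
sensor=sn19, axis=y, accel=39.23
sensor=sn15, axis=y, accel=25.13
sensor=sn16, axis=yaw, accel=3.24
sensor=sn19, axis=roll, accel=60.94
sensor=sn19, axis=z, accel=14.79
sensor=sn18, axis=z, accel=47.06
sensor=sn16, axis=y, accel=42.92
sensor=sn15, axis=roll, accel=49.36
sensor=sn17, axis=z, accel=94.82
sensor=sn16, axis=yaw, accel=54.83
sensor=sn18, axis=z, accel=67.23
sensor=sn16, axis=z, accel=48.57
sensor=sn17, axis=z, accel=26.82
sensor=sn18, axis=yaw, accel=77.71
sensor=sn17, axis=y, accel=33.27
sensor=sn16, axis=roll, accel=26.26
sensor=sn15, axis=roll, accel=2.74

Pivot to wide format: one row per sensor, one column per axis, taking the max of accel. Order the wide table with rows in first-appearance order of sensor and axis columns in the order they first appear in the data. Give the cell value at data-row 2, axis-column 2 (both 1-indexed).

With rows in first-appearance order of sensor, row 2 is sensor=sn19. axis columns in first-appearance order: y, yaw, roll, z; column 2 is yaw.
Long rows with sensor=sn19, axis=yaw: max(54.24, 38.54, 71.07) = 71.07.

71.07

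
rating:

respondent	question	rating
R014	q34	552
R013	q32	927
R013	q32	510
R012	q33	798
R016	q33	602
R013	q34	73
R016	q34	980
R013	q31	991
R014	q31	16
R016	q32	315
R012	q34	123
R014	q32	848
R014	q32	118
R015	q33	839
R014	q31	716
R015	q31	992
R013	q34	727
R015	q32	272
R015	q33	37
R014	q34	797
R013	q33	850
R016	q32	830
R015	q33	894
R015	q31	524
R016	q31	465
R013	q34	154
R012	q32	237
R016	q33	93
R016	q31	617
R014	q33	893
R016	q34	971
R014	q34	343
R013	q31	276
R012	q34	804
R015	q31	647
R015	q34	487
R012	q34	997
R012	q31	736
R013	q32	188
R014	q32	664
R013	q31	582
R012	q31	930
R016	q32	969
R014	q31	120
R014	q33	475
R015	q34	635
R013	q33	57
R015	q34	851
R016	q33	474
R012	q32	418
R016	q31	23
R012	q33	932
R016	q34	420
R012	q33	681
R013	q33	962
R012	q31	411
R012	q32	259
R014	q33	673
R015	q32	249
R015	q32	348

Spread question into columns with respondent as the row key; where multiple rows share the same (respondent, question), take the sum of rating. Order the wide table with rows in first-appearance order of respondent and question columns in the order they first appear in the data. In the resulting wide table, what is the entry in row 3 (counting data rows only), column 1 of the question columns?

With rows in first-appearance order of respondent, row 3 is respondent=R012. question columns in first-appearance order: q34, q32, q33, q31; column 1 is q34.
Long rows with respondent=R012, question=q34: 123 + 804 + 997 = 1924.

1924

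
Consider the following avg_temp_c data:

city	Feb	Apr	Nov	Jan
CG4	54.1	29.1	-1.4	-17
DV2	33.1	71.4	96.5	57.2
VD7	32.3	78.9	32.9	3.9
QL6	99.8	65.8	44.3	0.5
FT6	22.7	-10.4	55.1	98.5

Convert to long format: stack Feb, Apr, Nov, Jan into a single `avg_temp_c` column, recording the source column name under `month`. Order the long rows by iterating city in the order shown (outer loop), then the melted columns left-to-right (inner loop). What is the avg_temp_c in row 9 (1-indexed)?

32.3

20 rows total (5 × 4). Row 9: index ⌊(9-1)/4⌋ = 2 into city → VD7; (9-1) mod 4 = 0 into the melted columns → Feb.
So row 9 is (VD7, Feb, 32.3); avg_temp_c = 32.3.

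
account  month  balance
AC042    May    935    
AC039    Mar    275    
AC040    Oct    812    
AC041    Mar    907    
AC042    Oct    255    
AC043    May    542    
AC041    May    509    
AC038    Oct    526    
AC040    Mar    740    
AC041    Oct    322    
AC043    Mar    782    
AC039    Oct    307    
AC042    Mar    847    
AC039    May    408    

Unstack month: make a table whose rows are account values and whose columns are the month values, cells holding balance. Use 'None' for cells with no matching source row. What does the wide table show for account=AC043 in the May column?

The long row with account=AC043, month=May has balance=542.

542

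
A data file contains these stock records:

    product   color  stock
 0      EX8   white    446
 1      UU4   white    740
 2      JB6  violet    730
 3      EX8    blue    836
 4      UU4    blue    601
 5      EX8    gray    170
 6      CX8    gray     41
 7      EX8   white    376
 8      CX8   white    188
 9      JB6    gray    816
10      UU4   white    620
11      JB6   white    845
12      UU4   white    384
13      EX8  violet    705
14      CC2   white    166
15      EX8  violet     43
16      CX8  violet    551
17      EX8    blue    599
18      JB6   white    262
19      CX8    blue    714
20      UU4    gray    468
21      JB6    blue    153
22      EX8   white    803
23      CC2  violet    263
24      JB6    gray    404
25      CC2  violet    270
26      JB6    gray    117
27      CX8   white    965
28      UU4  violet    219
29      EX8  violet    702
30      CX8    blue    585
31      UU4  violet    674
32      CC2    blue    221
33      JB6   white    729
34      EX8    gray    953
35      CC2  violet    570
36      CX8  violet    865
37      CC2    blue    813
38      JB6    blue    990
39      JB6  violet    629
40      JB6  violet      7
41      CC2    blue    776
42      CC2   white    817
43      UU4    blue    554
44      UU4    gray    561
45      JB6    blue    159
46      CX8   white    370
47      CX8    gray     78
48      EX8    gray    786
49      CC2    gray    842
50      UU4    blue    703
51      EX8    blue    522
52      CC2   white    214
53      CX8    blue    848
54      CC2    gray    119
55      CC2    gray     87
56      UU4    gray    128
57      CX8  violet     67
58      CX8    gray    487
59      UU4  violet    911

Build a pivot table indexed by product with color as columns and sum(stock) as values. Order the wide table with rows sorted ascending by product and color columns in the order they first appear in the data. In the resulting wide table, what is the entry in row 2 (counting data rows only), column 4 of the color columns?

With rows sorted ascending by product, row 2 is product=CX8. color columns in first-appearance order: white, violet, blue, gray; column 4 is gray.
Long rows with product=CX8, color=gray: 41 + 78 + 487 = 606.

606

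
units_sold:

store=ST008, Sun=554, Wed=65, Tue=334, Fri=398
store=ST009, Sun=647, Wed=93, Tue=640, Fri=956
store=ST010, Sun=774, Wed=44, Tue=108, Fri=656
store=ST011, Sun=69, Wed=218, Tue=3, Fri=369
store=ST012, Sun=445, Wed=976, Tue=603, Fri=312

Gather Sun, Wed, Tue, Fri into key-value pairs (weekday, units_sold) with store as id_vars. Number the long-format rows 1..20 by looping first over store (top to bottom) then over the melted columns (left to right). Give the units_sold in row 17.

445

20 rows total (5 × 4). Row 17: index ⌊(17-1)/4⌋ = 4 into store → ST012; (17-1) mod 4 = 0 into the melted columns → Sun.
So row 17 is (ST012, Sun, 445); units_sold = 445.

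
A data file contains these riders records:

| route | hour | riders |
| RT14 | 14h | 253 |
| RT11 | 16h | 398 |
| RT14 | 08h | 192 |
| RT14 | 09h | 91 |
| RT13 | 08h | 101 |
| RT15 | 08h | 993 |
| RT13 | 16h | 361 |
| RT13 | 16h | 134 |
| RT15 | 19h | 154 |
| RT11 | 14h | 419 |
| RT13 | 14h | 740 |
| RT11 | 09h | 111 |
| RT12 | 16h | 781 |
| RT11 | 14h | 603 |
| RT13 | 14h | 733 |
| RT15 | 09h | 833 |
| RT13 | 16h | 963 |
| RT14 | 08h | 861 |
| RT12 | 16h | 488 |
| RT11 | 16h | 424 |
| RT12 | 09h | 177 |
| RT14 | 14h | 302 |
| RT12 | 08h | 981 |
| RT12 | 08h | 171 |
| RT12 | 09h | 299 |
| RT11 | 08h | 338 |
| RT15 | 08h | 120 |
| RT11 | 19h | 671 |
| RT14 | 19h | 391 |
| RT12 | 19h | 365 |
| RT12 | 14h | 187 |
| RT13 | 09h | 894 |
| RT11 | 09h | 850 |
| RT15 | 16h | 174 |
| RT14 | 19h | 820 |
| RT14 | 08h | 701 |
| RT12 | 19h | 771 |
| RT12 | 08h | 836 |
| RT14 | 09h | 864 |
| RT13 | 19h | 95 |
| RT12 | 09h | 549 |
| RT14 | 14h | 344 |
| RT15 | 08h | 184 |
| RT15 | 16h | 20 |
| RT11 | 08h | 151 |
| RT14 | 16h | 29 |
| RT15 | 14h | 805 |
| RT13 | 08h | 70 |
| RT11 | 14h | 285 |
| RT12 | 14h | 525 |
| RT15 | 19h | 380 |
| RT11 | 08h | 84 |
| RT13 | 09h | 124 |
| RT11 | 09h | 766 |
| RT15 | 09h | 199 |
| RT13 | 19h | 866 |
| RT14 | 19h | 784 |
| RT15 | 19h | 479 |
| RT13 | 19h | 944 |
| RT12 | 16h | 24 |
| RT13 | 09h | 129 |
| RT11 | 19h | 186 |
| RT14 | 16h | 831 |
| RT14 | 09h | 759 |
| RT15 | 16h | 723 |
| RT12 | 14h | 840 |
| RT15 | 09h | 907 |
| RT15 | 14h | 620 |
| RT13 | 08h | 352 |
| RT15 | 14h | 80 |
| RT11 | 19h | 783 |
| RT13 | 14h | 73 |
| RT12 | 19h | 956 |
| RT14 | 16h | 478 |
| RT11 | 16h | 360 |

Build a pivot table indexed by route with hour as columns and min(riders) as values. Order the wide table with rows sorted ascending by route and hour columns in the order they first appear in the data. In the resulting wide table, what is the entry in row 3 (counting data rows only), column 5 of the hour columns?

With rows sorted ascending by route, row 3 is route=RT13. hour columns in first-appearance order: 14h, 16h, 08h, 09h, 19h; column 5 is 19h.
Long rows with route=RT13, hour=19h: min(95, 866, 944) = 95.

95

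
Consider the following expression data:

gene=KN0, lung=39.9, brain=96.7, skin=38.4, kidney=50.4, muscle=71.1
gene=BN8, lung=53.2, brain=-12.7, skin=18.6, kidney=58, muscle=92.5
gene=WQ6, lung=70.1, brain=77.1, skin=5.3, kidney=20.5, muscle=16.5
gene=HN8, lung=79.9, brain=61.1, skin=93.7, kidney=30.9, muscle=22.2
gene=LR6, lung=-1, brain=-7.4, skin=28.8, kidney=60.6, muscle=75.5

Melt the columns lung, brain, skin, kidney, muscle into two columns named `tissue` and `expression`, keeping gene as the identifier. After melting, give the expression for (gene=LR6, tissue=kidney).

Unpivoting turns each (gene, wide-column) pair into one long row.
The wide cell at row LR6, column kidney holds 60.6, so the long row (LR6, kidney) has expression=60.6.

60.6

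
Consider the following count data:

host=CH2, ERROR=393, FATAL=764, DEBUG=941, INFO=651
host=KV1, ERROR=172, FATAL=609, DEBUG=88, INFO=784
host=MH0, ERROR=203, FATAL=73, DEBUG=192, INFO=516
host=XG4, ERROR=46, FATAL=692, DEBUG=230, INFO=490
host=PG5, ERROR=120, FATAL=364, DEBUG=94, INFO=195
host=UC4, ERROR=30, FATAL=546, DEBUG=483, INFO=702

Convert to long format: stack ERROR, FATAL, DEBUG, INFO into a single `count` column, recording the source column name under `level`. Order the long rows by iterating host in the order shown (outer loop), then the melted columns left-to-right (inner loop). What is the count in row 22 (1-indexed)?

24 rows total (6 × 4). Row 22: index ⌊(22-1)/4⌋ = 5 into host → UC4; (22-1) mod 4 = 1 into the melted columns → FATAL.
So row 22 is (UC4, FATAL, 546); count = 546.

546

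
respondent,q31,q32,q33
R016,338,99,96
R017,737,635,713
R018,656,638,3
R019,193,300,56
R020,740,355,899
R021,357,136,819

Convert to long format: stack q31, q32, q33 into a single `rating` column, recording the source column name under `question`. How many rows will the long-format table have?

18

6 respondent values × 3 melted columns = 18 rows.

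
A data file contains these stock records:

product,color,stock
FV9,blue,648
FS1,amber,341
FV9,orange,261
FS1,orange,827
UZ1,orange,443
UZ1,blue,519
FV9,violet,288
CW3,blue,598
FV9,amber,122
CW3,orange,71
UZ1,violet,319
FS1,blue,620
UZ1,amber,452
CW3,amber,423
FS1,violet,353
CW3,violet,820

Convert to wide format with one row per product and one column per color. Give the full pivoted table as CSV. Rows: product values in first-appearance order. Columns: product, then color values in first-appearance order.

Columns: product plus the 4 distinct color values (blue, amber, orange, violet).
For example, row FV9 column blue takes stock=648 from the long row (FV9, blue).

product,blue,amber,orange,violet
FV9,648,122,261,288
FS1,620,341,827,353
UZ1,519,452,443,319
CW3,598,423,71,820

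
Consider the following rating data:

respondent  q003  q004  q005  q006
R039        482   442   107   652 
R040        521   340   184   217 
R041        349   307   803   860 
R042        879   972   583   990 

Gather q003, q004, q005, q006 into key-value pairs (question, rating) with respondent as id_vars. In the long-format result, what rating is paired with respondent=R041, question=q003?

349

Unpivoting turns each (respondent, wide-column) pair into one long row.
The wide cell at row R041, column q003 holds 349, so the long row (R041, q003) has rating=349.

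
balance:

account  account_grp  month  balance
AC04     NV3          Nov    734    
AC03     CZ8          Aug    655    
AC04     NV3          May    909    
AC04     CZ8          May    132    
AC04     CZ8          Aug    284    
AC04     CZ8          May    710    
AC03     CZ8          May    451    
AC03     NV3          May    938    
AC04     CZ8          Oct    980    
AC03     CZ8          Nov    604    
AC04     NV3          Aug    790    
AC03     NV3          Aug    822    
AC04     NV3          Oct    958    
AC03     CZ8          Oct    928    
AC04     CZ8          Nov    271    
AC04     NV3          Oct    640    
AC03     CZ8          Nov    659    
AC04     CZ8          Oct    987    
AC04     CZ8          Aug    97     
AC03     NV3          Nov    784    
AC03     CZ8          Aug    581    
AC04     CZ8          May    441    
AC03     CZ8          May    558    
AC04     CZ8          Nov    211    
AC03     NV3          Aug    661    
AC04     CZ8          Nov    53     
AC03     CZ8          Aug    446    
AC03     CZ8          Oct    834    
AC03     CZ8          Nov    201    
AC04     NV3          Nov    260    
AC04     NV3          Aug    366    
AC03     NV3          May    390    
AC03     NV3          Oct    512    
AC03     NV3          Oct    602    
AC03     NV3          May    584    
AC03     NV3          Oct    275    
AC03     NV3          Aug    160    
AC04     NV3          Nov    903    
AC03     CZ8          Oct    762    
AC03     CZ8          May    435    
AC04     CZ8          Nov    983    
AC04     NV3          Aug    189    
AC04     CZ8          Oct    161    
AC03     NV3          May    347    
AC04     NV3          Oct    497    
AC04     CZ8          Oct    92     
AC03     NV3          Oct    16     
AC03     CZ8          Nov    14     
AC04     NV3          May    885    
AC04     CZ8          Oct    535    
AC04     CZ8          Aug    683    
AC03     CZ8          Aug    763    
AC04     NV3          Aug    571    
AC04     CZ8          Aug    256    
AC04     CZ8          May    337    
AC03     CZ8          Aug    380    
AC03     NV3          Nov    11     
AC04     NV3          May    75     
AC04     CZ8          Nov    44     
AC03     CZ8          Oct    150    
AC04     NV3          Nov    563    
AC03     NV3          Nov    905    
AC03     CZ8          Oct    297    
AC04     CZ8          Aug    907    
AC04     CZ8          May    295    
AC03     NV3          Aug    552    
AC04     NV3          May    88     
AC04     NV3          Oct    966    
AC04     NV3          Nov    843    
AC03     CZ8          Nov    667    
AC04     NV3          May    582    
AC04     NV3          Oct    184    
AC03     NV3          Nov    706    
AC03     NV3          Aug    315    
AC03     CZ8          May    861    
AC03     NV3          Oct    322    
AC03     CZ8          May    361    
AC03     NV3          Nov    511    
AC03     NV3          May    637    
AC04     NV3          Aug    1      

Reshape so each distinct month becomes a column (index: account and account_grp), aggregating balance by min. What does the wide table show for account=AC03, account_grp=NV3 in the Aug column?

Rows with account=AC03, account_grp=NV3 and month=Aug: balance values are 822, 661, 160, 552, 315.
min(822, 661, 160, 552, 315) = 160.

160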